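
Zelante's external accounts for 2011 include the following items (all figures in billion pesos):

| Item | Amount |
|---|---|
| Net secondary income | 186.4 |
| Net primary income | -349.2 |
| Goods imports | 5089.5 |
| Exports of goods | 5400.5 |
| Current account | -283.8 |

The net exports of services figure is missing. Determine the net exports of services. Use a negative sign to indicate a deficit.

Current account = goods balance + services balance + net primary income + net secondary income
Sum of the known components = 148.2
Net exports of services = CA - (known components) = -283.8 - 148.2 = -432.0

-432.0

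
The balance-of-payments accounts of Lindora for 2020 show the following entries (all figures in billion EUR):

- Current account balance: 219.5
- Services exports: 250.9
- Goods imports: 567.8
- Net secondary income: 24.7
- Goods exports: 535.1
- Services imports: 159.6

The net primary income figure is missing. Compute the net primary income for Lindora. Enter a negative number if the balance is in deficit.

Current account = goods balance + services balance + net primary income + net secondary income
Sum of the known components = 83.3
Net primary income = CA - (known components) = 219.5 - 83.3 = 136.2

136.2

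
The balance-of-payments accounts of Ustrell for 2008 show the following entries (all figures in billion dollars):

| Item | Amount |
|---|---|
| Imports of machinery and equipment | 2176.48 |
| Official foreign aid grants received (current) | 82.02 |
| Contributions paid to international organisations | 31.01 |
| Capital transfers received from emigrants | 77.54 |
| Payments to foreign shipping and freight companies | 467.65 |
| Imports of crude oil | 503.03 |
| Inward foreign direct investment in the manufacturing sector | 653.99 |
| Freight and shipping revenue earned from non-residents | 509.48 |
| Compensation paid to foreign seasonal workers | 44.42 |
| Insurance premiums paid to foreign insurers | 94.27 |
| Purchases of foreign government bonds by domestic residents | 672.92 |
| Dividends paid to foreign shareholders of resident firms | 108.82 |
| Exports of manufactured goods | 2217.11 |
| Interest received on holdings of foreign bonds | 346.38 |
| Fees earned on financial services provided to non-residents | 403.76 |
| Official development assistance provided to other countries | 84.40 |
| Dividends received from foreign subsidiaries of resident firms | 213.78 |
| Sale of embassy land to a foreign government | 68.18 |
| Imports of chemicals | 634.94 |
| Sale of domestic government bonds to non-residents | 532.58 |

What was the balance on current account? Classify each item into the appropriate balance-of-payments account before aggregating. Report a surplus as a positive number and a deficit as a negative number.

-372.49

Goods: 2217.11 - 2176.48 - 503.03 - 634.94 = -1097.34
Services: 509.48 - 467.65 + 403.76 - 94.27 = 351.32
Primary income: -108.82 + 213.78 - 44.42 + 346.38 = 406.92
Secondary income: -84.40 + 82.02 - 31.01 = -33.39
Current account = (-1097.34) + 351.32 + 406.92 + (-33.39) = -372.49
(Excluded from the current account — capital account: capital transfers received from emigrants 77.54, sale of embassy land to a foreign government 68.18; financial account: inward foreign direct investment in the manufacturing sector 653.99, purchases of foreign government bonds by domestic residents 672.92, sale of domestic government bonds to non-residents 532.58.)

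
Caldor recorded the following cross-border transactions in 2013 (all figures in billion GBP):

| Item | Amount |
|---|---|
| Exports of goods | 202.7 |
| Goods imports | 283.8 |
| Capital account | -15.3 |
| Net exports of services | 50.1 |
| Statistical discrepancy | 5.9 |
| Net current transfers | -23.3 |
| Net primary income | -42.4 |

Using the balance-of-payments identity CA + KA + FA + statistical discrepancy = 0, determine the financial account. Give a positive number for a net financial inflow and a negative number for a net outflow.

Goods balance = 202.7 - 283.8 = -81.1
Services balance = 50.1
Trade balance (goods + services) = -81.1 + 50.1 = -31.0
Net primary income = -42.4
Net secondary income = -23.3
Current account = -31.0 + (-42.4) + (-23.3) = -96.7
Financial account = -(-96.7 + (-15.3) + 5.9) = 106.1

106.1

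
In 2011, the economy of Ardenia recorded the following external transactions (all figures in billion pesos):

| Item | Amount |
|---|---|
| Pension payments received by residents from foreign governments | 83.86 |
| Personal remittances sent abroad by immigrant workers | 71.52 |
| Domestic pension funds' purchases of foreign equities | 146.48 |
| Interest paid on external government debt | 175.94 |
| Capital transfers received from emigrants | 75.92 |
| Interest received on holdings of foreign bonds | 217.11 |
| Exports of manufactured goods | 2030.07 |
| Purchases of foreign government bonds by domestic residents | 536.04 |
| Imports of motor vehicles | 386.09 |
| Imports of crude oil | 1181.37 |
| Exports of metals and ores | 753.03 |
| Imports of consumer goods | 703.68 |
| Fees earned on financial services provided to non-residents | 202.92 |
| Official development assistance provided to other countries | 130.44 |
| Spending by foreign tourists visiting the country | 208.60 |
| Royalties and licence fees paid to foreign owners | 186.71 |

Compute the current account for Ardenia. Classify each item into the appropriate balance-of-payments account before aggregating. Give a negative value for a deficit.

659.84

Goods: -1181.37 - 703.68 - 386.09 + 753.03 + 2030.07 = 511.96
Services: 208.60 + 202.92 - 186.71 = 224.81
Primary income: 217.11 - 175.94 = 41.17
Secondary income: 83.86 - 130.44 - 71.52 = -118.10
Current account = 511.96 + 224.81 + 41.17 + (-118.10) = 659.84
(Excluded from the current account — financial account: domestic pension funds' purchases of foreign equities 146.48, purchases of foreign government bonds by domestic residents 536.04; capital account: capital transfers received from emigrants 75.92.)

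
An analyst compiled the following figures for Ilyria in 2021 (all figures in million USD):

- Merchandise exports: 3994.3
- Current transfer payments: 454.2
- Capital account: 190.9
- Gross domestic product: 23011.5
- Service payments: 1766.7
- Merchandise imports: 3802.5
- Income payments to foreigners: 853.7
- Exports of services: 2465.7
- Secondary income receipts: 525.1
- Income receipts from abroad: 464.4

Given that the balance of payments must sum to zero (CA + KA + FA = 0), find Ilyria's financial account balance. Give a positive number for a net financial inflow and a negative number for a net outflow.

Goods balance = 3994.3 - 3802.5 = 191.8
Services balance = 2465.7 - 1766.7 = 699.0
Trade balance (goods + services) = 191.8 + 699.0 = 890.8
Net primary income = 464.4 - 853.7 = -389.3
Net secondary income = 525.1 - 454.2 = 70.9
Current account = 890.8 + (-389.3) + 70.9 = 572.4
Financial account = -(572.4 + 190.9) = -763.3

-763.3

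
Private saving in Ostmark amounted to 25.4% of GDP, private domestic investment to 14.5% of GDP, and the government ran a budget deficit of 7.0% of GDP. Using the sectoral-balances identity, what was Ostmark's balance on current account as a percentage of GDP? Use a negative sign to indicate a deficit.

3.9

By the sectoral-balances identity, CA = (S_private - I) + (T - G).
Private balance = 25.4 - 14.5 = 10.9
Government balance (T - G) = -7.0
CA = 10.9 + (-7.0) = 3.9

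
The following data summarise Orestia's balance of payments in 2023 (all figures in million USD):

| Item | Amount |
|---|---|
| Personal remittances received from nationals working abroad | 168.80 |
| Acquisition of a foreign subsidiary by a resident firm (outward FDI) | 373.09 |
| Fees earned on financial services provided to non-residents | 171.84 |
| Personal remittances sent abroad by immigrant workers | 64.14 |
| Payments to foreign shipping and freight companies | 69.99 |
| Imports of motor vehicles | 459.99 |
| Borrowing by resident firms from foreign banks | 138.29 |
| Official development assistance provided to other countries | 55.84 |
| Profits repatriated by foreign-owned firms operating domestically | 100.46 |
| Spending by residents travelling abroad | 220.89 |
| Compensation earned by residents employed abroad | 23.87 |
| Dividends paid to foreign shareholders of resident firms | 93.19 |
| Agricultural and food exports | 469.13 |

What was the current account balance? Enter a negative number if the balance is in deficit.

-230.86

Goods: -459.99 + 469.13 = 9.14
Services: -69.99 - 220.89 + 171.84 = -119.04
Primary income: -100.46 + 23.87 - 93.19 = -169.78
Secondary income: -64.14 - 55.84 + 168.80 = 48.82
Current account = 9.14 + (-119.04) + (-169.78) + 48.82 = -230.86
(Excluded from the current account — financial account: acquisition of a foreign subsidiary by a resident firm (outward FDI) 373.09, borrowing by resident firms from foreign banks 138.29.)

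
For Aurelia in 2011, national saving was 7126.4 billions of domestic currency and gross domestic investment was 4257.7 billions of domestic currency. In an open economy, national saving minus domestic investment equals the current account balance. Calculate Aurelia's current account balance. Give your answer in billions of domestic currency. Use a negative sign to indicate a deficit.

2868.7

CA = S - I = 7126.4 - 4257.7 = 2868.7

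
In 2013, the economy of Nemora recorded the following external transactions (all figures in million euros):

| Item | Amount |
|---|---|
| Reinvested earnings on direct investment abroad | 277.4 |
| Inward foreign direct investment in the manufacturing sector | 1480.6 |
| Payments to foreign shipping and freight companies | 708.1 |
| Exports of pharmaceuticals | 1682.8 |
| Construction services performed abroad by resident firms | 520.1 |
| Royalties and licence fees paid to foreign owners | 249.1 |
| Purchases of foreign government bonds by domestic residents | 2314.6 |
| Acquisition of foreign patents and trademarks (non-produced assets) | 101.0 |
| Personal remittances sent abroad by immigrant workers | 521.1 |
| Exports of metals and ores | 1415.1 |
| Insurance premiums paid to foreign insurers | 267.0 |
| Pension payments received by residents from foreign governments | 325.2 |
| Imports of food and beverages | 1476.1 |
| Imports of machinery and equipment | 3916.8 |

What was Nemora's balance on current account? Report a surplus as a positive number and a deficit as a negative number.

-2917.6

Goods: -3916.8 + 1415.1 + 1682.8 - 1476.1 = -2295.0
Services: -267.0 - 249.1 + 520.1 - 708.1 = -704.1
Primary income: 277.4
Secondary income: -521.1 + 325.2 = -195.9
Current account = (-2295.0) + (-704.1) + 277.4 + (-195.9) = -2917.6
(Excluded from the current account — financial account: inward foreign direct investment in the manufacturing sector 1480.6, purchases of foreign government bonds by domestic residents 2314.6; capital account: acquisition of foreign patents and trademarks (non-produced assets) 101.0.)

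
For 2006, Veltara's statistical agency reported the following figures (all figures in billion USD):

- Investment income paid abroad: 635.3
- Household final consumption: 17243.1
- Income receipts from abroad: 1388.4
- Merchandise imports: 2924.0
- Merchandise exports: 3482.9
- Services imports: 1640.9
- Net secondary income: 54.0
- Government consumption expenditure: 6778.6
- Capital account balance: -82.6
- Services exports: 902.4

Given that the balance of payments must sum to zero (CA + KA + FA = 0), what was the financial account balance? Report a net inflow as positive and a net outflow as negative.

Goods balance = 3482.9 - 2924.0 = 558.9
Services balance = 902.4 - 1640.9 = -738.5
Trade balance (goods + services) = 558.9 + (-738.5) = -179.6
Net primary income = 1388.4 - 635.3 = 753.1
Net secondary income = 54.0
Current account = -179.6 + 753.1 + 54.0 = 627.5
Financial account = -(627.5 + (-82.6)) = -544.9

-544.9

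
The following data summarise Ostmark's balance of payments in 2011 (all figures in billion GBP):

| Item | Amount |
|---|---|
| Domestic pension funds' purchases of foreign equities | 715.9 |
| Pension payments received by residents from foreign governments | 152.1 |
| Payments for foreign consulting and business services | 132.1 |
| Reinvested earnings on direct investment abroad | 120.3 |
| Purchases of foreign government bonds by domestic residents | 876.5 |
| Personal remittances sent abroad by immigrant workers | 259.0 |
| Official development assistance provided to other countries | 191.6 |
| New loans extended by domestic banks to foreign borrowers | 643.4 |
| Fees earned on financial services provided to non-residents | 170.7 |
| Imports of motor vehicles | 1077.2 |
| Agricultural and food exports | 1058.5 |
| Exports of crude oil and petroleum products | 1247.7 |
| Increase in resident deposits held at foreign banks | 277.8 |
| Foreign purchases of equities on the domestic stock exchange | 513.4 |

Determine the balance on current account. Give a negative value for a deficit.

Goods: 1058.5 + 1247.7 - 1077.2 = 1229.0
Services: -132.1 + 170.7 = 38.6
Primary income: 120.3
Secondary income: -259.0 - 191.6 + 152.1 = -298.5
Current account = 1229.0 + 38.6 + 120.3 + (-298.5) = 1089.4
(Excluded from the current account — financial account: domestic pension funds' purchases of foreign equities 715.9, purchases of foreign government bonds by domestic residents 876.5, new loans extended by domestic banks to foreign borrowers 643.4, increase in resident deposits held at foreign banks 277.8, foreign purchases of equities on the domestic stock exchange 513.4.)

1089.4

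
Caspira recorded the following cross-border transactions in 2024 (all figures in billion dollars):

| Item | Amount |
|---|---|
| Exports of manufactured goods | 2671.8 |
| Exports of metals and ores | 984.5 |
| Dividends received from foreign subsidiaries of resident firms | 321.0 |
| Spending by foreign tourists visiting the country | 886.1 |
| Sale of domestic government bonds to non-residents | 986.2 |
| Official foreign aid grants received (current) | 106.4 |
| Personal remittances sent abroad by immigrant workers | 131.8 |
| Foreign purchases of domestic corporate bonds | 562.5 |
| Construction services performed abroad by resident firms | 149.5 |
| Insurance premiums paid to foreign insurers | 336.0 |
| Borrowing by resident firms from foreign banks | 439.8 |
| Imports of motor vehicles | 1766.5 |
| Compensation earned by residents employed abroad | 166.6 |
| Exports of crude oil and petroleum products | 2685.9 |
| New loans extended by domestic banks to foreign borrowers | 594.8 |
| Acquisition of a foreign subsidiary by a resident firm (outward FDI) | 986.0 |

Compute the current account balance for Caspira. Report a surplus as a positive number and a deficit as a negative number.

Goods: 2685.9 + 2671.8 + 984.5 - 1766.5 = 4575.7
Services: 886.1 - 336.0 + 149.5 = 699.6
Primary income: 166.6 + 321.0 = 487.6
Secondary income: 106.4 - 131.8 = -25.4
Current account = 4575.7 + 699.6 + 487.6 + (-25.4) = 5737.5
(Excluded from the current account — financial account: sale of domestic government bonds to non-residents 986.2, foreign purchases of domestic corporate bonds 562.5, borrowing by resident firms from foreign banks 439.8, new loans extended by domestic banks to foreign borrowers 594.8, acquisition of a foreign subsidiary by a resident firm (outward FDI) 986.0.)

5737.5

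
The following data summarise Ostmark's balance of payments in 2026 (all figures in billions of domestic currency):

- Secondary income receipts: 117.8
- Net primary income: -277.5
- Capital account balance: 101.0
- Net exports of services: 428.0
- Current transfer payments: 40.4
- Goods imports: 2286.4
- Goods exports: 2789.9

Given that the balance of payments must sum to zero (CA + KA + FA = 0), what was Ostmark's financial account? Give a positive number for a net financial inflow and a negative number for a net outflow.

-832.4

Goods balance = 2789.9 - 2286.4 = 503.5
Services balance = 428.0
Trade balance (goods + services) = 503.5 + 428.0 = 931.5
Net primary income = -277.5
Net secondary income = 117.8 - 40.4 = 77.4
Current account = 931.5 + (-277.5) + 77.4 = 731.4
Financial account = -(731.4 + 101.0) = -832.4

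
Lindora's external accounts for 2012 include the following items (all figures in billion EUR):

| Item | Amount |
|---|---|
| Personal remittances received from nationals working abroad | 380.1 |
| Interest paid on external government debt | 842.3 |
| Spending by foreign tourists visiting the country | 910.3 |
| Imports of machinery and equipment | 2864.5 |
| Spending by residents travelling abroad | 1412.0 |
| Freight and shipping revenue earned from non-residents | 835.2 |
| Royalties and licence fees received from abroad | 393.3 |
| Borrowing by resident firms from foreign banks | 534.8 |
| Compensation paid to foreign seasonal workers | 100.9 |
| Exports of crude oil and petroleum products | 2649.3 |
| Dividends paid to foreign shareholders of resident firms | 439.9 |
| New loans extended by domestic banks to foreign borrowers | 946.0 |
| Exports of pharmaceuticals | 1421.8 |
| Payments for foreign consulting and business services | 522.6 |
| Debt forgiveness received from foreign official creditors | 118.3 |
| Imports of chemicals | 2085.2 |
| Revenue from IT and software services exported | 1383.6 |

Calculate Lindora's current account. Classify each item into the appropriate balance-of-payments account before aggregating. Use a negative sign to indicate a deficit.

-293.8

Goods: -2085.2 + 1421.8 - 2864.5 + 2649.3 = -878.6
Services: -522.6 + 1383.6 + 393.3 - 1412.0 + 910.3 + 835.2 = 1587.8
Primary income: -439.9 - 100.9 - 842.3 = -1383.1
Secondary income: 380.1
Current account = (-878.6) + 1587.8 + (-1383.1) + 380.1 = -293.8
(Excluded from the current account — financial account: borrowing by resident firms from foreign banks 534.8, new loans extended by domestic banks to foreign borrowers 946.0; capital account: debt forgiveness received from foreign official creditors 118.3.)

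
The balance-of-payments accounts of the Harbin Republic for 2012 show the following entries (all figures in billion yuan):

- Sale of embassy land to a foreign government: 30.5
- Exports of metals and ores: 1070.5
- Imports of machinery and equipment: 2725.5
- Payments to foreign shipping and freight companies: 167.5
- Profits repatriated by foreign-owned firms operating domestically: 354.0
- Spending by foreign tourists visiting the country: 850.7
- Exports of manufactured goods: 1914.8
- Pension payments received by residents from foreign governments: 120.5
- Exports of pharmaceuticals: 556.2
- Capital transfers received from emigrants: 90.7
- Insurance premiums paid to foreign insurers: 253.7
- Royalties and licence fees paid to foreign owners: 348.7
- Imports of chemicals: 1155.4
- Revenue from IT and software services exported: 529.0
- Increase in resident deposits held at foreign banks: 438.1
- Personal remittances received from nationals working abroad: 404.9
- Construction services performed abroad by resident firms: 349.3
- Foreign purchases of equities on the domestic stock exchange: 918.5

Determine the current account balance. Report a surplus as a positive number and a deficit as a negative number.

791.1

Goods: -1155.4 + 556.2 - 2725.5 + 1914.8 + 1070.5 = -339.4
Services: -348.7 + 529.0 - 167.5 - 253.7 + 349.3 + 850.7 = 959.1
Primary income: -354.0
Secondary income: 404.9 + 120.5 = 525.4
Current account = (-339.4) + 959.1 + (-354.0) + 525.4 = 791.1
(Excluded from the current account — capital account: sale of embassy land to a foreign government 30.5, capital transfers received from emigrants 90.7; financial account: increase in resident deposits held at foreign banks 438.1, foreign purchases of equities on the domestic stock exchange 918.5.)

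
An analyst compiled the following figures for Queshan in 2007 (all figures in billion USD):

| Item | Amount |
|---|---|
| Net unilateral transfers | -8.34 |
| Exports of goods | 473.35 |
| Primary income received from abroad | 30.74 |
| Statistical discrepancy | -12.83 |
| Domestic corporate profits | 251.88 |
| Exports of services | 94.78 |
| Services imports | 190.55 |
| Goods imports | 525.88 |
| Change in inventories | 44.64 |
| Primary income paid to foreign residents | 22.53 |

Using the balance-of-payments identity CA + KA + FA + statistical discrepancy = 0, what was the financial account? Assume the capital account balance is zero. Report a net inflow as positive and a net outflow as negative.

161.26

Goods balance = 473.35 - 525.88 = -52.53
Services balance = 94.78 - 190.55 = -95.77
Trade balance (goods + services) = -52.53 + (-95.77) = -148.30
Net primary income = 30.74 - 22.53 = 8.21
Net secondary income = -8.34
Current account = -148.30 + 8.21 + (-8.34) = -148.43
Financial account = -(-148.43 + (-12.83)) = 161.26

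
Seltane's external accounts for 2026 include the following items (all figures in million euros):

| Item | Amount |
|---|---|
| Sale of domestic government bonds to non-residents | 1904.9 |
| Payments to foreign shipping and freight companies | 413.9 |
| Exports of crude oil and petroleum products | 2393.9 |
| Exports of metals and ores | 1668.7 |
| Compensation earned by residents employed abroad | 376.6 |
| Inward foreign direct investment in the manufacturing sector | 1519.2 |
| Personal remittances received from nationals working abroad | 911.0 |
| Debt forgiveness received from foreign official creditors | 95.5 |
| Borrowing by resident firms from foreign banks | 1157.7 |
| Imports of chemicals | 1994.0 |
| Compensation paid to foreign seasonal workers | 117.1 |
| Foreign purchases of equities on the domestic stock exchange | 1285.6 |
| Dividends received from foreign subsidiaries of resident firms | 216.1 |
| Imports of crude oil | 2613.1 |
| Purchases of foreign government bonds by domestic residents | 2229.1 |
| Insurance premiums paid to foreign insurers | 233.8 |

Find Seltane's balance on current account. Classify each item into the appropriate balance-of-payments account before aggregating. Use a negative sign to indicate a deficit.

Goods: -2613.1 + 1668.7 + 2393.9 - 1994.0 = -544.5
Services: -233.8 - 413.9 = -647.7
Primary income: 216.1 - 117.1 + 376.6 = 475.6
Secondary income: 911.0
Current account = (-544.5) + (-647.7) + 475.6 + 911.0 = 194.4
(Excluded from the current account — financial account: sale of domestic government bonds to non-residents 1904.9, inward foreign direct investment in the manufacturing sector 1519.2, borrowing by resident firms from foreign banks 1157.7, foreign purchases of equities on the domestic stock exchange 1285.6, purchases of foreign government bonds by domestic residents 2229.1; capital account: debt forgiveness received from foreign official creditors 95.5.)

194.4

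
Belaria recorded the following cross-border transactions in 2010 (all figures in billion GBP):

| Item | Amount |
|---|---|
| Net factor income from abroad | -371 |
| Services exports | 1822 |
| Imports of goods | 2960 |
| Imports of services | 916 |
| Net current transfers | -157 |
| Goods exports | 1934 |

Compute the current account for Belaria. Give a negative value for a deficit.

Goods balance = 1934 - 2960 = -1026
Services balance = 1822 - 916 = 906
Trade balance (goods + services) = -1026 + 906 = -120
Net primary income = -371
Net secondary income = -157
Current account = -120 + (-371) + (-157) = -648

-648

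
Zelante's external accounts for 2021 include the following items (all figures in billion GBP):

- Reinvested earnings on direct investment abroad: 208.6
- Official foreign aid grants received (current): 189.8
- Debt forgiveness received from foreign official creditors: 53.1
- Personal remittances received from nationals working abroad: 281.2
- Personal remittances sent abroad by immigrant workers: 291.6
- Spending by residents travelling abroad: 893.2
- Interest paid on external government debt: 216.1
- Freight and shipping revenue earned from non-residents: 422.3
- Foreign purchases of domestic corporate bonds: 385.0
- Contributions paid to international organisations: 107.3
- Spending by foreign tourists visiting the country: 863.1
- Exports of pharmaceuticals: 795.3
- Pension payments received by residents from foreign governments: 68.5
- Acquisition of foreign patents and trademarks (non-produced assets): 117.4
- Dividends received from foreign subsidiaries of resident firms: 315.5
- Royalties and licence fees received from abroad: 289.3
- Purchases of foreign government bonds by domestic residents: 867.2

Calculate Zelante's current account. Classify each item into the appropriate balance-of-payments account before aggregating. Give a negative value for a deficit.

Goods: 795.3
Services: -893.2 + 863.1 + 422.3 + 289.3 = 681.5
Primary income: -216.1 + 208.6 + 315.5 = 308.0
Secondary income: -107.3 + 189.8 + 281.2 + 68.5 - 291.6 = 140.6
Current account = 795.3 + 681.5 + 308.0 + 140.6 = 1925.4
(Excluded from the current account — capital account: debt forgiveness received from foreign official creditors 53.1, acquisition of foreign patents and trademarks (non-produced assets) 117.4; financial account: foreign purchases of domestic corporate bonds 385.0, purchases of foreign government bonds by domestic residents 867.2.)

1925.4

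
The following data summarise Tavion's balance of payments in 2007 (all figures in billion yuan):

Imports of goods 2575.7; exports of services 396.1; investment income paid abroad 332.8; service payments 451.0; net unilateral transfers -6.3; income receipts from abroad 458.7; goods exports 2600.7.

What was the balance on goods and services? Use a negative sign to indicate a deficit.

Goods balance = 2600.7 - 2575.7 = 25.0
Services balance = 396.1 - 451.0 = -54.9
Trade balance (goods + services) = 25.0 + (-54.9) = -29.9

-29.9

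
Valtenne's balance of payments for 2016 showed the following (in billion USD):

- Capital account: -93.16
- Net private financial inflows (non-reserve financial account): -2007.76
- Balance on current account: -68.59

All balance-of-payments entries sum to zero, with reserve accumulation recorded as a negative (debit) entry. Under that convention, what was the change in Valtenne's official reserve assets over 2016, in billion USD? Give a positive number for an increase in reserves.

-2169.51

Official reserve transactions balance = -((-68.59) + (-93.16) + (-2007.76)) = 2169.51
An accumulation of reserves is recorded as a debit (negative entry), so the change in the stock of reserves is the negative of that balance.
Change in official reserves = -(2169.51) = -2169.51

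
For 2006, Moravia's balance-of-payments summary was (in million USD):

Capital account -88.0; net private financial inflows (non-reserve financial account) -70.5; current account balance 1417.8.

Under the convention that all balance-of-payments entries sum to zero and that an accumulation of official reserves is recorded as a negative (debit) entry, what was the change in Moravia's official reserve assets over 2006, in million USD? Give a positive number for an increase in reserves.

1259.3

Official reserve transactions balance = -(1417.8 + (-88.0) + (-70.5)) = -1259.3
An accumulation of reserves is recorded as a debit (negative entry), so the change in the stock of reserves is the negative of that balance.
Change in official reserves = -(-1259.3) = 1259.3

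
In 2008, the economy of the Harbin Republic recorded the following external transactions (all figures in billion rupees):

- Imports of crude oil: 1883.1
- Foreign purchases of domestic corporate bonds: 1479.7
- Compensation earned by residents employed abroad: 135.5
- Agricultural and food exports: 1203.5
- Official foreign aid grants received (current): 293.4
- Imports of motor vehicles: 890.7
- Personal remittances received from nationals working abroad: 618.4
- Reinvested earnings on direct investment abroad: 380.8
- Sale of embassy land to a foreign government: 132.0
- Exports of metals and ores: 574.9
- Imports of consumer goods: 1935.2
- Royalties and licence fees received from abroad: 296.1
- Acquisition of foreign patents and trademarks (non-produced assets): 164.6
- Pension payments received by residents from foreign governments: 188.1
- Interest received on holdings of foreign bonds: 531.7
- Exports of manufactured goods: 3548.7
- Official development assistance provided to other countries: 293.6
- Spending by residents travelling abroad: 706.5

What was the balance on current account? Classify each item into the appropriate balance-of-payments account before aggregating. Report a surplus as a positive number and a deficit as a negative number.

Goods: -1935.2 + 574.9 + 3548.7 - 890.7 - 1883.1 + 1203.5 = 618.1
Services: 296.1 - 706.5 = -410.4
Primary income: 531.7 + 380.8 + 135.5 = 1048.0
Secondary income: -293.6 + 188.1 + 293.4 + 618.4 = 806.3
Current account = 618.1 + (-410.4) + 1048.0 + 806.3 = 2062.0
(Excluded from the current account — financial account: foreign purchases of domestic corporate bonds 1479.7; capital account: sale of embassy land to a foreign government 132.0, acquisition of foreign patents and trademarks (non-produced assets) 164.6.)

2062.0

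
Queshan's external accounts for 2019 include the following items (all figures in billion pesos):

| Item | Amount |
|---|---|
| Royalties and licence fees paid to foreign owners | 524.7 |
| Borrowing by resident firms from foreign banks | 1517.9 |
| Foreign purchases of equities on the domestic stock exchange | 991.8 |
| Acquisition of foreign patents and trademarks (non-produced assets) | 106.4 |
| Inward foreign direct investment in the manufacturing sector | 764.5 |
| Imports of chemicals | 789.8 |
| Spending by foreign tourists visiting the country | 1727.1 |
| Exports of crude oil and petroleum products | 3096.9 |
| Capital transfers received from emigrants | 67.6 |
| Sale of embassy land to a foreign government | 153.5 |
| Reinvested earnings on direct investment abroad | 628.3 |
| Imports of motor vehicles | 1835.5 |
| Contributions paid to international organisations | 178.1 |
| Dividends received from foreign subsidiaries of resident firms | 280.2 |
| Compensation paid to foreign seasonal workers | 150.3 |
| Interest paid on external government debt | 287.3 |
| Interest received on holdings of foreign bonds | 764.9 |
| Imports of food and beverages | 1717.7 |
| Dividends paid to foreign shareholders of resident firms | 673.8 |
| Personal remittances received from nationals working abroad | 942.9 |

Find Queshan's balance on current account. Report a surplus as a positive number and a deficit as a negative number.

1283.1

Goods: -1835.5 - 1717.7 - 789.8 + 3096.9 = -1246.1
Services: -524.7 + 1727.1 = 1202.4
Primary income: 280.2 - 287.3 - 150.3 + 764.9 - 673.8 + 628.3 = 562.0
Secondary income: 942.9 - 178.1 = 764.8
Current account = (-1246.1) + 1202.4 + 562.0 + 764.8 = 1283.1
(Excluded from the current account — financial account: borrowing by resident firms from foreign banks 1517.9, foreign purchases of equities on the domestic stock exchange 991.8, inward foreign direct investment in the manufacturing sector 764.5; capital account: acquisition of foreign patents and trademarks (non-produced assets) 106.4, capital transfers received from emigrants 67.6, sale of embassy land to a foreign government 153.5.)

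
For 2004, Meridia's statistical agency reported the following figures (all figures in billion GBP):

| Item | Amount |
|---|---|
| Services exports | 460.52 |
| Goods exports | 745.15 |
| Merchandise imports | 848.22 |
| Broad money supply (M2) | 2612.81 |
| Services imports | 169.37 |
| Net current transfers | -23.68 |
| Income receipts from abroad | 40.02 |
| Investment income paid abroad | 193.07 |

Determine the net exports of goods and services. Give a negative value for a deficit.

Goods balance = 745.15 - 848.22 = -103.07
Services balance = 460.52 - 169.37 = 291.15
Trade balance (goods + services) = -103.07 + 291.15 = 188.08

188.08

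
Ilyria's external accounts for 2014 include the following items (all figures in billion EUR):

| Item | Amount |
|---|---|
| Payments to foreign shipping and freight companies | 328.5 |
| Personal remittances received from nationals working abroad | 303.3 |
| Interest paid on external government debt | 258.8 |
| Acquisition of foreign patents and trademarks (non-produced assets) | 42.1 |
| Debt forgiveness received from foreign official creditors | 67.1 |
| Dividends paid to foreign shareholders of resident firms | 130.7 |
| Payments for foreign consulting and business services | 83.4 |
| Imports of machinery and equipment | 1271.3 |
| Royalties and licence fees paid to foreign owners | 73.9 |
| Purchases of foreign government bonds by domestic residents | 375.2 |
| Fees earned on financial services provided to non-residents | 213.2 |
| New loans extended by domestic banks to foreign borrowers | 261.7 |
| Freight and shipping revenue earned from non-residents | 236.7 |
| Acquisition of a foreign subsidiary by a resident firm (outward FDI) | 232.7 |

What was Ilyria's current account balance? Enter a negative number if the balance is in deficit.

-1393.4

Goods: -1271.3
Services: -328.5 + 236.7 - 73.9 - 83.4 + 213.2 = -35.9
Primary income: -258.8 - 130.7 = -389.5
Secondary income: 303.3
Current account = (-1271.3) + (-35.9) + (-389.5) + 303.3 = -1393.4
(Excluded from the current account — capital account: acquisition of foreign patents and trademarks (non-produced assets) 42.1, debt forgiveness received from foreign official creditors 67.1; financial account: purchases of foreign government bonds by domestic residents 375.2, new loans extended by domestic banks to foreign borrowers 261.7, acquisition of a foreign subsidiary by a resident firm (outward FDI) 232.7.)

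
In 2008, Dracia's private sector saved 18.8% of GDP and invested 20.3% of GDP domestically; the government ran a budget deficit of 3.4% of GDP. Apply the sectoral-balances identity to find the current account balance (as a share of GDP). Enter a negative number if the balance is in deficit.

-4.9

By the sectoral-balances identity, CA = (S_private - I) + (T - G).
Private balance = 18.8 - 20.3 = -1.5
Government balance (T - G) = -3.4
CA = -1.5 + (-3.4) = -4.9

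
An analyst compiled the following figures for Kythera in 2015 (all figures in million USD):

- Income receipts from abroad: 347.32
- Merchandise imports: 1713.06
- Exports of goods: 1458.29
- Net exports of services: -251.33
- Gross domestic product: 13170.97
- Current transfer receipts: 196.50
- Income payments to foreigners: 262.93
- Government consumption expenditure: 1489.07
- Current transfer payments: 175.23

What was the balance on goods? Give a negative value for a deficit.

Goods balance = 1458.29 - 1713.06 = -254.77

-254.77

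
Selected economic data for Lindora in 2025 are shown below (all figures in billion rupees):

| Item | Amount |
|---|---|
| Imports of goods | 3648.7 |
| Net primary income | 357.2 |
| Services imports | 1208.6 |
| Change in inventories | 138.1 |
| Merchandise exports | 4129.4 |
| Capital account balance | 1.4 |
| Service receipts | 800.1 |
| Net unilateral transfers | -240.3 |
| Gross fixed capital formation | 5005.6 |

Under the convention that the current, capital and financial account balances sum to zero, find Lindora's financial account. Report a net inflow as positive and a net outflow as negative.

-190.5

Goods balance = 4129.4 - 3648.7 = 480.7
Services balance = 800.1 - 1208.6 = -408.5
Trade balance (goods + services) = 480.7 + (-408.5) = 72.2
Net primary income = 357.2
Net secondary income = -240.3
Current account = 72.2 + 357.2 + (-240.3) = 189.1
Financial account = -(189.1 + 1.4) = -190.5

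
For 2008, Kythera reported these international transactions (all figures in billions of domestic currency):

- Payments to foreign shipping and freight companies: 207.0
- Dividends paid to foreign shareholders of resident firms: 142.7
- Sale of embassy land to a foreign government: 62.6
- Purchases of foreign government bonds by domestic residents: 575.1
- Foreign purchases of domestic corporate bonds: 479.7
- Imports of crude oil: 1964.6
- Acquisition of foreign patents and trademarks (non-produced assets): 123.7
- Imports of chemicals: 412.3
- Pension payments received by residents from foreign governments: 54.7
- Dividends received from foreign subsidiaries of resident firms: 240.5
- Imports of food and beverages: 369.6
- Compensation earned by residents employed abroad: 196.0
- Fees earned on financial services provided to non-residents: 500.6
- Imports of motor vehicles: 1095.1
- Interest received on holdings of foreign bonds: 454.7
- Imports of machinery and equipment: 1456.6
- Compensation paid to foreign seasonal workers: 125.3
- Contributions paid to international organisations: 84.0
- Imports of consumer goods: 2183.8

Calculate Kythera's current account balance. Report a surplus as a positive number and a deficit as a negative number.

Goods: -1964.6 - 369.6 - 1095.1 - 412.3 - 2183.8 - 1456.6 = -7482.0
Services: 500.6 - 207.0 = 293.6
Primary income: 240.5 + 454.7 - 125.3 - 142.7 + 196.0 = 623.2
Secondary income: 54.7 - 84.0 = -29.3
Current account = (-7482.0) + 293.6 + 623.2 + (-29.3) = -6594.5
(Excluded from the current account — capital account: sale of embassy land to a foreign government 62.6, acquisition of foreign patents and trademarks (non-produced assets) 123.7; financial account: purchases of foreign government bonds by domestic residents 575.1, foreign purchases of domestic corporate bonds 479.7.)

-6594.5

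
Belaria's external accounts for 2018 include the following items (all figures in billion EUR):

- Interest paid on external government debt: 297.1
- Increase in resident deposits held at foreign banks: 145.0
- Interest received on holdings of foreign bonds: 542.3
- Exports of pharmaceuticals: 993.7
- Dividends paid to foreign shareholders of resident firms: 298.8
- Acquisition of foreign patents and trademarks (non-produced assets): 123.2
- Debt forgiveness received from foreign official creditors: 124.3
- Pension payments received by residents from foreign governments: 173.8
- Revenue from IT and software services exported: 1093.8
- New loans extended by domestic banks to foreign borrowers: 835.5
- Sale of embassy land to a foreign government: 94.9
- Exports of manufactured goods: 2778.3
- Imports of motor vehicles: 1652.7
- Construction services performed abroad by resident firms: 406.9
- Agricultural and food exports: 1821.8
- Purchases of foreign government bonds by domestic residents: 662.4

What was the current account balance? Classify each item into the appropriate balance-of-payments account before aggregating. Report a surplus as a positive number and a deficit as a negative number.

5562.0

Goods: 993.7 - 1652.7 + 2778.3 + 1821.8 = 3941.1
Services: 406.9 + 1093.8 = 1500.7
Primary income: -297.1 - 298.8 + 542.3 = -53.6
Secondary income: 173.8
Current account = 3941.1 + 1500.7 + (-53.6) + 173.8 = 5562.0
(Excluded from the current account — financial account: increase in resident deposits held at foreign banks 145.0, new loans extended by domestic banks to foreign borrowers 835.5, purchases of foreign government bonds by domestic residents 662.4; capital account: acquisition of foreign patents and trademarks (non-produced assets) 123.2, debt forgiveness received from foreign official creditors 124.3, sale of embassy land to a foreign government 94.9.)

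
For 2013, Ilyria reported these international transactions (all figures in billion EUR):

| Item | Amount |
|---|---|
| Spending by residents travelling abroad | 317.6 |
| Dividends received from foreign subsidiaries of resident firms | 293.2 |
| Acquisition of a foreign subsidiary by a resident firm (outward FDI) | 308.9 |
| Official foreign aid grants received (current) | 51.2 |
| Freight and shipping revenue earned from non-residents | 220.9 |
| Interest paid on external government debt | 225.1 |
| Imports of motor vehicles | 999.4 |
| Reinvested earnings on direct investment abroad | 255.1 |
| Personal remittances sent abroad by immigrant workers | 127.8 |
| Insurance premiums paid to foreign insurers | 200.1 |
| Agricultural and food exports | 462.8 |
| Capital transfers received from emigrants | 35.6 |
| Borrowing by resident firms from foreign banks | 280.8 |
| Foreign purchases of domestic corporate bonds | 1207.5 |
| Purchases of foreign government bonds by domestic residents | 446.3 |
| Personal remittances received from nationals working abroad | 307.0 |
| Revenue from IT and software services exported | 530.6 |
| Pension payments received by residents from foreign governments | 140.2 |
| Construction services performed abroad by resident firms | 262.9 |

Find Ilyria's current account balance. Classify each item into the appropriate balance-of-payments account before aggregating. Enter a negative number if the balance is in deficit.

653.9

Goods: -999.4 + 462.8 = -536.6
Services: -200.1 + 220.9 - 317.6 + 262.9 + 530.6 = 496.7
Primary income: -225.1 + 255.1 + 293.2 = 323.2
Secondary income: 307.0 + 51.2 + 140.2 - 127.8 = 370.6
Current account = (-536.6) + 496.7 + 323.2 + 370.6 = 653.9
(Excluded from the current account — financial account: acquisition of a foreign subsidiary by a resident firm (outward FDI) 308.9, borrowing by resident firms from foreign banks 280.8, foreign purchases of domestic corporate bonds 1207.5, purchases of foreign government bonds by domestic residents 446.3; capital account: capital transfers received from emigrants 35.6.)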